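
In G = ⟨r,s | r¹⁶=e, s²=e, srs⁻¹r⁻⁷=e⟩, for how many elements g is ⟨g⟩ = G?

⟨g⟩ = G would require ord(g) = |G| = 32, but the maximum element order in G is 16 < 32. So G is not cyclic and no single element generates it: the count is 0.

Answer: 0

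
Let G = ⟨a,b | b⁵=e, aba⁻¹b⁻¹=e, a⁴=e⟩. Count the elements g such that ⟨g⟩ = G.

G is cyclic of order 20. An element generates G iff its order is 20, and a cyclic group of order 20 has exactly φ(20) = 8 such elements.

Answer: 8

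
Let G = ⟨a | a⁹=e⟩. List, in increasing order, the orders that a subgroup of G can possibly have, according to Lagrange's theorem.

|G| = 9 = 3². By Lagrange's theorem the order of any subgroup divides 9; the divisors of 9 are 1, 3, 9.

Answer: 1, 3, 9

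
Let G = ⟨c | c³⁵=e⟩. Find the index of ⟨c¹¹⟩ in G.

First find ord(c¹¹) by computing successive powers:
  (c¹¹)¹ = c¹¹, (c¹¹)² = c²², (c¹¹)³ = c³³, (c¹¹)⁴ = c⁹, (c¹¹)⁵ = c²⁰, (c¹¹)⁶ = c³¹, (c¹¹)⁷ = c⁷, (c¹¹)⁸ = c¹⁸, (c¹¹)⁹ = c²⁹, (c¹¹)¹⁰ = c⁵, (c¹¹)¹¹ = c¹⁶, (c¹¹)¹² = c²⁷, (c¹¹)¹³ = c³, (c¹¹)¹⁴ = c¹⁴, (c¹¹)¹⁵ = c²⁵, (c¹¹)¹⁶ = c, (c¹¹)¹⁷ = c¹², (c¹¹)¹⁸ = c²³, (c¹¹)¹⁹ = c³⁴, (c¹¹)²⁰ = c¹⁰, (c¹¹)²¹ = c²¹, (c¹¹)²² = c³², (c¹¹)²³ = c⁸, (c¹¹)²⁴ = c¹⁹, (c¹¹)²⁵ = c³⁰, (c¹¹)²⁶ = c⁶, (c¹¹)²⁷ = c¹⁷, (c¹¹)²⁸ = c²⁸, (c¹¹)²⁹ = c⁴, (c¹¹)³⁰ = c¹⁵, (c¹¹)³¹ = c²⁶, (c¹¹)³² = c², (c¹¹)³³ = c¹³, (c¹¹)³⁴ = c²⁴, (c¹¹)³⁵ = e.
So |⟨c¹¹⟩| = ord(c¹¹) = 35. With |G| = 35, by Lagrange [G : ⟨c¹¹⟩] = 35/35 = 1.

Answer: 1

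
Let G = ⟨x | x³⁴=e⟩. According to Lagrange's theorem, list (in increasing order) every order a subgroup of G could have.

|G| = 34 = 2 · 17. By Lagrange's theorem the order of any subgroup divides 34; the divisors of 34 are 1, 2, 17, 34.

Answer: 1, 2, 17, 34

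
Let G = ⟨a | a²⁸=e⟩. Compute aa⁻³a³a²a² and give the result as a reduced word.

Multiply left to right, reducing at each step:
  a · a⁻³ = a²⁶
  (a²⁶) · a³ = a
  a · a² = a³
  (a³) · a² = a⁵

Answer: a⁵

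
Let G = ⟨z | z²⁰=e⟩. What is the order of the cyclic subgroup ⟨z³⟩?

|⟨z³⟩| equals the order of z³. Compute successive powers until reaching e:
  (z³)¹ = z³, (z³)² = z⁶, (z³)³ = z⁹, (z³)⁴ = z¹², (z³)⁵ = z¹⁵, (z³)⁶ = z¹⁸, (z³)⁷ = z, (z³)⁸ = z⁴, (z³)⁹ = z⁷, (z³)¹⁰ = z¹⁰, (z³)¹¹ = z¹³, (z³)¹² = z¹⁶, (z³)¹³ = z¹⁹, (z³)¹⁴ = z², (z³)¹⁵ = z⁵, (z³)¹⁶ = z⁸, (z³)¹⁷ = z¹¹, (z³)¹⁸ = z¹⁴, (z³)¹⁹ = z¹⁷, (z³)²⁰ = e.
The smallest positive k with (z³)ᵏ = e is 20, so |⟨z³⟩| = 20.

Answer: 20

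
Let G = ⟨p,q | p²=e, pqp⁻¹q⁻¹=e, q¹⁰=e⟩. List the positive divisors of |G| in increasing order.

|G| = 20 = 2² · 5. By Lagrange's theorem the order of any subgroup divides 20; the divisors of 20 are 1, 2, 4, 5, 10, 20.

Answer: 1, 2, 4, 5, 10, 20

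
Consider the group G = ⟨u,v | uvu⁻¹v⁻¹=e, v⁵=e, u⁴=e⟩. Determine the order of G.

Enumerate words in the generators, reducing via the relations: the distinct elements are
  {e, u, v, uv, u², u³, v², v³, v⁴, uv², uv³, uv⁴, u²v, u³v, u²v², u²v³, u²v⁴, u³v², u³v³, u³v⁴}.
No further products give new elements, so |G| = 20.

Answer: 20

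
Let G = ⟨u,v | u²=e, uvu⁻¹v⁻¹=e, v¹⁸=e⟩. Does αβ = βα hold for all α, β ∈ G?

Each pair of generators commutes: u·v = uv = v·u. Since the generators pairwise commute, every element of G commutes with every other, so G is abelian.

Answer: Yes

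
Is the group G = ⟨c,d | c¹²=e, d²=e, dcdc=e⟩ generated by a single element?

Every cyclic group is abelian. But c·d = cd while d·c = c¹¹d, so c·d ≠ d·c and G is not abelian. Hence G is not cyclic.

Answer: No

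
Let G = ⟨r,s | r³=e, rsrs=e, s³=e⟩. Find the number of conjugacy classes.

The conjugacy classes (representative and size) are:
  [e] (size 1), [sr²] (size 4), [s²r] (size 4), [r²s²] (size 3).
Class equation: 1 + 4 + 4 + 3 = 12 = |G|. So G has 4 conjugacy classes.

Answer: 4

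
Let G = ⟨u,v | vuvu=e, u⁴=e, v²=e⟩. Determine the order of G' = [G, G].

G' = [G, G] is generated by all commutators. The generator-pair commutators are: [u, v] = u².
The subgroup they normally generate is {e, u²}, of order 2.
Check: |G/G'| = 8/2 = 4 is the order of the abelianisation.

Answer: 2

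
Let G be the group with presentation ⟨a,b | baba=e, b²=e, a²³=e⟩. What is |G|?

Enumerate words in the generators, reducing via the relations: the distinct elements are
  {a, b, e, ab, a², a³, a⁴, a⁵, a⁶, a⁷, a⁸, a⁹, a²b, a²², a²¹, a²⁰, a³b, a¹², a¹³, a¹¹, a¹⁰, a¹⁴, a¹⁵, a¹⁶, a¹⁷, a¹⁸, a¹⁹, a⁴b, a⁵b, a⁶b, a⁷b, a⁸b, a⁹b, a²²b, a²¹b, a²⁰b, a¹²b, a¹³b, a¹¹b, a¹⁰b, a¹⁴b, a¹⁵b, a¹⁶b, a¹⁷b, a¹⁸b, a¹⁹b}.
No further products give new elements, so |G| = 46.

Answer: 46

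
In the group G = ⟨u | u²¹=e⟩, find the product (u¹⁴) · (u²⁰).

Compute (u¹⁴) · (u²⁰) by multiplying left to right and reducing via the relations at each step:
  (u¹⁴) · u²⁰ = u¹³

Answer: u¹³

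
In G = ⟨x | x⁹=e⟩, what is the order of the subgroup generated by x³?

|⟨x³⟩| equals the order of x³. Compute successive powers until reaching e:
  (x³)¹ = x³, (x³)² = x⁶, (x³)³ = e.
The smallest positive k with (x³)ᵏ = e is 3, so |⟨x³⟩| = 3.

Answer: 3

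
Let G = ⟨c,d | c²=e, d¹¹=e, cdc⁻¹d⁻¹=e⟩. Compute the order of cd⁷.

Compute successive powers until reaching e:
  (cd⁷)¹ = cd⁷, (cd⁷)² = d³, (cd⁷)³ = cd¹⁰, (cd⁷)⁴ = d⁶, (cd⁷)⁵ = cd², (cd⁷)⁶ = d⁹, (cd⁷)⁷ = cd⁵, (cd⁷)⁸ = d, (cd⁷)⁹ = cd⁸, (cd⁷)¹⁰ = d⁴, (cd⁷)¹¹ = c, (cd⁷)¹² = d⁷, (cd⁷)¹³ = cd³, (cd⁷)¹⁴ = d¹⁰, (cd⁷)¹⁵ = cd⁶, (cd⁷)¹⁶ = d², (cd⁷)¹⁷ = cd⁹, (cd⁷)¹⁸ = d⁵, (cd⁷)¹⁹ = cd, (cd⁷)²⁰ = d⁸, (cd⁷)²¹ = cd⁴, (cd⁷)²² = e.
The smallest positive k with (cd⁷)ᵏ = e is 22.

Answer: 22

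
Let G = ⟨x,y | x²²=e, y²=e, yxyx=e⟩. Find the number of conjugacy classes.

The conjugacy classes (representative and size) are:
  [e] (size 1), [x] (size 2), [x²] (size 2), [x¹⁹] (size 2), [x⁴] (size 2), [x⁵] (size 2), [x⁶] (size 2), [x⁷] (size 2), [x⁸] (size 2), [x¹³] (size 2), [x¹⁰] (size 2), [x¹¹] (size 1), [x⁶y] (size 11), [xy] (size 11).
Class equation: 1 + 2 + 2 + 2 + 2 + 2 + 2 + 2 + 2 + 2 + 2 + 1 + 11 + 11 = 44 = |G|. So G has 14 conjugacy classes.

Answer: 14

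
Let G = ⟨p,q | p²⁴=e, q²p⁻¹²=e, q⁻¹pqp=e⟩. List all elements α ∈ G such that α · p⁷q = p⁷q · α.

⟨p⁷q⟩ ⊆ C_G(p⁷q) since powers of p⁷q commute with p⁷q; so |C_G(p⁷q)| ≥ |⟨p⁷q⟩| = 4.
By orbit–stabilizer, |C_G(p⁷q)| = |G| / |conj. class of p⁷q| = 48 / 12 = 4.
The 4 elements commuting with p⁷q are {e, p¹², p⁷q, p⁷q⁻¹}.

Answer: {e, p¹², p⁷q, p⁷q⁻¹}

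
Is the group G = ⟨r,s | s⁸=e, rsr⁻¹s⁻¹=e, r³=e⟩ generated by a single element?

|G| = 24. The element rs has order 24 (its powers give 24 distinct elements), so ⟨rs⟩ = G and G is cyclic.

Answer: Yes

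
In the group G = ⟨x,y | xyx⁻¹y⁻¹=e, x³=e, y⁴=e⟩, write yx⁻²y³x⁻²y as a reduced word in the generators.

Multiply left to right, reducing at each step:
  y · x⁻² = xy
  (xy) · y³ = x
  x · x⁻² = x²
  (x²) · y = x²y

Answer: x²y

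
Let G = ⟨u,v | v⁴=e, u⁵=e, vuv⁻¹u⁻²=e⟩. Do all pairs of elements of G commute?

u·v = uv but v·u = u²v, so u·v ≠ v·u and G is not abelian.

Answer: No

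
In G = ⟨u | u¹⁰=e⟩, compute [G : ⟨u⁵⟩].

First find ord(u⁵) by computing successive powers:
  (u⁵)¹ = u⁵, (u⁵)² = e.
So |⟨u⁵⟩| = ord(u⁵) = 2. With |G| = 10, by Lagrange [G : ⟨u⁵⟩] = 10/2 = 5.

Answer: 5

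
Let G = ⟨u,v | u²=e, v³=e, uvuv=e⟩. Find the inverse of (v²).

The order of (v²) is 3 (smallest k with (v²)ᵏ = e), so (v²)⁻¹ = (v²)² = v.
Check: (v²) · v → (v²) · v = e, giving e as required.

Answer: v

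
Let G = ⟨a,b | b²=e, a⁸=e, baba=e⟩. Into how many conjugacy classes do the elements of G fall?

The conjugacy classes (representative and size) are:
  [e] (size 1), [a] (size 2), [a⁶] (size 2), [a³] (size 2), [a⁴] (size 1), [b] (size 4), [a⁵b] (size 4).
Class equation: 1 + 2 + 2 + 2 + 1 + 4 + 4 = 16 = |G|. So G has 7 conjugacy classes.

Answer: 7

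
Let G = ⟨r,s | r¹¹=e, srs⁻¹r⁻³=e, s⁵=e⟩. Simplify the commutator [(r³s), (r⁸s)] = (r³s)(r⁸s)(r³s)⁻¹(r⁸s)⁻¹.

[(r³s), (r⁸s)] = (r³s)·(r⁸s)·(r³s)⁻¹·(r⁸s)⁻¹.
  (r³s) · (r⁸s) = r⁵s²
  (r⁵s²) · (r¹⁰s⁴) = r⁷s
  (r⁷s) · (rs⁴) = r¹⁰

Answer: r¹⁰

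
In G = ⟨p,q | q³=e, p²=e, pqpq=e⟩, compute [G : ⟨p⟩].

First find ord(p) by computing successive powers:
  p¹ = p, p² = e.
So |⟨p⟩| = ord(p) = 2. With |G| = 6, by Lagrange [G : ⟨p⟩] = 6/2 = 3.

Answer: 3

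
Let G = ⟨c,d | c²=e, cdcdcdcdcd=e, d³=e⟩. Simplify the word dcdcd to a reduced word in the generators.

Multiply left to right, reducing at each step:
  d · c = dc
  (dc) · d = dcd
  (dcd) · c = dcdc
  (dcdc) · d = cd²cd²c

Answer: cd²cd²c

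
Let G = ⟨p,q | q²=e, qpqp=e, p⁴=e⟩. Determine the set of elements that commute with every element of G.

An element z ∈ Z(G) iff z commutes with every generator.
For example p² is central: (p²)·p = p³ = p·(p²); (p²)·q = p²q = q·(p²).
Whereas p ∉ Z(G) since p·q = pq ≠ p³q = q·p.
Checking each of the 8 elements this way gives Z(G) = {e, p²}, of order 2.

Answer: {e, p²}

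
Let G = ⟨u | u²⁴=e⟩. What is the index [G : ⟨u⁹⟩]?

First find ord(u⁹) by computing successive powers:
  (u⁹)¹ = u⁹, (u⁹)² = u¹⁸, (u⁹)³ = u³, (u⁹)⁴ = u¹², (u⁹)⁵ = u²¹, (u⁹)⁶ = u⁶, (u⁹)⁷ = u¹⁵, (u⁹)⁸ = e.
So |⟨u⁹⟩| = ord(u⁹) = 8. With |G| = 24, by Lagrange [G : ⟨u⁹⟩] = 24/8 = 3.

Answer: 3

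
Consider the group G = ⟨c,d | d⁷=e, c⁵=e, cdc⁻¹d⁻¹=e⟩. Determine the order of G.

Enumerate words in the generators, reducing via the relations: the distinct elements are
  {c, d, e, cd, c², c³, c⁴, d², d³, d⁴, d⁵, d⁶, cd², cd³, cd⁴, cd⁵, cd⁶, c²d, c³d, c⁴d, c²d², c²d³, c²d⁴, c²d⁵, c²d⁶, c³d², c³d³, c³d⁴, c³d⁵, c³d⁶, c⁴d², c⁴d³, c⁴d⁴, c⁴d⁵, c⁴d⁶}.
No further products give new elements, so |G| = 35.

Answer: 35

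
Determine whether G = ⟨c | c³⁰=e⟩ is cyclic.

|G| = 30. The element c has order 30 (its powers give 30 distinct elements), so ⟨c⟩ = G and G is cyclic.

Answer: Yes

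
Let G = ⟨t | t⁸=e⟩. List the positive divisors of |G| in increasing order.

|G| = 8 = 2³. By Lagrange's theorem the order of any subgroup divides 8; the divisors of 8 are 1, 2, 4, 8.

Answer: 1, 2, 4, 8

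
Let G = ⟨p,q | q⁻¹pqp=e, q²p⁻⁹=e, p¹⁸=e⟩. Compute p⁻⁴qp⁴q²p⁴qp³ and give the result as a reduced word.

Multiply left to right, reducing at each step:
  (p¹⁴) · q = p⁵q⁻¹
  (p⁵q⁻¹) · p⁴ = pq⁻¹
  (pq⁻¹) · q² = pq
  (pq) · p⁴ = p⁶q⁻¹
  (p⁶q⁻¹) · q = p⁶
  (p⁶) · p³ = p⁹

Answer: p⁹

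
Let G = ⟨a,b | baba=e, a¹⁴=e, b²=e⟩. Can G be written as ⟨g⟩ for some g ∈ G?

Every cyclic group is abelian. But a·b = ab while b·a = a¹³b, so a·b ≠ b·a and G is not abelian. Hence G is not cyclic.

Answer: No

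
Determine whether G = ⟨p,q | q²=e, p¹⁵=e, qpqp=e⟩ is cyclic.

Every cyclic group is abelian. But p·q = pq while q·p = p¹⁴q, so p·q ≠ q·p and G is not abelian. Hence G is not cyclic.

Answer: No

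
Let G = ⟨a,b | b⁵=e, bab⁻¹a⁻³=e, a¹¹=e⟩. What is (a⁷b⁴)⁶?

Compute successive powers of (a⁷b⁴), reducing at each step:
  (a⁷b⁴)²: (a⁷b⁴) · a⁷ = a²b⁴;   (a²b⁴) · b⁴ = a²b³
  (a⁷b⁴)³: (a²b³) · a⁷ = a⁴b³;   (a⁴b³) · b⁴ = a⁴b²
  (a⁷b⁴)⁴: (a⁴b²) · a⁷ = ab²;   (ab²) · b⁴ = ab
  (a⁷b⁴)⁵: (ab) · a⁷ = b;   b · b⁴ = e
  (a⁷b⁴)⁶: e · a⁷ = a⁷;   (a⁷) · b⁴ = a⁷b⁴

Answer: a⁷b⁴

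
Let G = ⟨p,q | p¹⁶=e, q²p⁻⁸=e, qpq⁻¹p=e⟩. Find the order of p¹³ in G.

Compute successive powers until reaching e:
  (p¹³)¹ = p¹³, (p¹³)² = p¹⁰, (p¹³)³ = p⁷, (p¹³)⁴ = p⁴, (p¹³)⁵ = p, (p¹³)⁶ = p¹⁴, (p¹³)⁷ = p¹¹, (p¹³)⁸ = p⁸, (p¹³)⁹ = p⁵, (p¹³)¹⁰ = p², (p¹³)¹¹ = p¹⁵, (p¹³)¹² = p¹², (p¹³)¹³ = p⁹, (p¹³)¹⁴ = p⁶, (p¹³)¹⁵ = p³, (p¹³)¹⁶ = e.
The smallest positive k with (p¹³)ᵏ = e is 16.

Answer: 16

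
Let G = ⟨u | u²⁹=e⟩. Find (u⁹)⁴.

Compute successive powers of (u⁹), reducing at each step:
  (u⁹)²: (u⁹) · u⁹ = u¹⁸
  (u⁹)³: (u¹⁸) · u⁹ = u²⁷
  (u⁹)⁴: (u²⁷) · u⁹ = u⁷

Answer: u⁷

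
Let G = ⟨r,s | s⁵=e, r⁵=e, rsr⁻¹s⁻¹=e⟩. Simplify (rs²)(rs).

Compute (rs²) · (rs) by multiplying left to right and reducing via the relations at each step:
  (rs²) · r = r²s²
  (r²s²) · s = r²s³

Answer: r²s³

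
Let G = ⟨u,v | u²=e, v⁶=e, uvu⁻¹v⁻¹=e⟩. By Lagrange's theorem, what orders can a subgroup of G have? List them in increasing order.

|G| = 12 = 2² · 3. By Lagrange's theorem the order of any subgroup divides 12; the divisors of 12 are 1, 2, 3, 4, 6, 12.

Answer: 1, 2, 3, 4, 6, 12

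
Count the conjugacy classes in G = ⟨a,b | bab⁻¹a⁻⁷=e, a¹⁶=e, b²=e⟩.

The conjugacy classes (representative and size) are:
  [e] (size 1), [a] (size 2), [a¹⁴] (size 2), [a³] (size 2), [a⁴] (size 2), [a¹⁰] (size 2), [a⁸] (size 1), [a⁹] (size 2), [a¹¹] (size 2), [a¹⁰b] (size 8), [ab] (size 8).
Class equation: 1 + 2 + 2 + 2 + 2 + 2 + 1 + 2 + 2 + 8 + 8 = 32 = |G|. So G has 11 conjugacy classes.

Answer: 11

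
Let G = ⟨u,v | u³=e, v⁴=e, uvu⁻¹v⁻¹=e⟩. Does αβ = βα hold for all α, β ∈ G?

Each pair of generators commutes: u·v = uv = v·u. Since the generators pairwise commute, every element of G commutes with every other, so G is abelian.

Answer: Yes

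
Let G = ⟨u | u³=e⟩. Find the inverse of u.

The order of u is 3 (smallest k with uᵏ = e), so u⁻¹ = u² = u².
Check: u · (u²) → u · u² = e, giving e as required.

Answer: u²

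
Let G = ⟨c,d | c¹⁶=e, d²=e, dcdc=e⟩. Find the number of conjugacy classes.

The conjugacy classes (representative and size) are:
  [e] (size 1), [c¹⁵] (size 2), [c²] (size 2), [c³] (size 2), [c¹²] (size 2), [c⁵] (size 2), [c⁶] (size 2), [c⁷] (size 2), [c⁸] (size 1), [c²d] (size 8), [c¹⁵d] (size 8).
Class equation: 1 + 2 + 2 + 2 + 2 + 2 + 2 + 2 + 1 + 8 + 8 = 32 = |G|. So G has 11 conjugacy classes.

Answer: 11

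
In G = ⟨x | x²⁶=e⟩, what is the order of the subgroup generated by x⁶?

|⟨x⁶⟩| equals the order of x⁶. Compute successive powers until reaching e:
  (x⁶)¹ = x⁶, (x⁶)² = x¹², (x⁶)³ = x¹⁸, (x⁶)⁴ = x²⁴, (x⁶)⁵ = x⁴, (x⁶)⁶ = x¹⁰, (x⁶)⁷ = x¹⁶, (x⁶)⁸ = x²², (x⁶)⁹ = x², (x⁶)¹⁰ = x⁸, (x⁶)¹¹ = x¹⁴, (x⁶)¹² = x²⁰, (x⁶)¹³ = e.
The smallest positive k with (x⁶)ᵏ = e is 13, so |⟨x⁶⟩| = 13.

Answer: 13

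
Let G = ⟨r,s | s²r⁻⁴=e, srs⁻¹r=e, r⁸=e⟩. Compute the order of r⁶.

Compute successive powers until reaching e:
  (r⁶)¹ = r⁶, (r⁶)² = r⁴, (r⁶)³ = r², (r⁶)⁴ = e.
The smallest positive k with (r⁶)ᵏ = e is 4.

Answer: 4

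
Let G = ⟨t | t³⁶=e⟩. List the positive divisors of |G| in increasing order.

|G| = 36 = 2² · 3². By Lagrange's theorem the order of any subgroup divides 36; the divisors of 36 are 1, 2, 3, 4, 6, 9, 12, 18, 36.

Answer: 1, 2, 3, 4, 6, 9, 12, 18, 36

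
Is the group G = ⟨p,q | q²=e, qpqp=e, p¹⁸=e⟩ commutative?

p·q = pq but q·p = p¹⁷q, so p·q ≠ q·p and G is not abelian.

Answer: No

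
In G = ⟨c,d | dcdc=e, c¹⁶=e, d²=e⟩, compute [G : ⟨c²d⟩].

First find ord(c²d) by computing successive powers:
  (c²d)¹ = c²d, (c²d)² = e.
So |⟨c²d⟩| = ord(c²d) = 2. With |G| = 32, by Lagrange [G : ⟨c²d⟩] = 32/2 = 16.

Answer: 16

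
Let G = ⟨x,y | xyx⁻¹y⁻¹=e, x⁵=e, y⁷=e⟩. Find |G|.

Enumerate words in the generators, reducing via the relations: the distinct elements are
  {e, x, y, xy, x², x³, x⁴, y², y³, y⁴, y⁵, y⁶, xy², xy³, xy⁴, xy⁵, xy⁶, x²y, x³y, x⁴y, x²y², x²y³, x²y⁴, x²y⁵, x²y⁶, x³y², x³y³, x³y⁴, x³y⁵, x³y⁶, x⁴y², x⁴y³, x⁴y⁴, x⁴y⁵, x⁴y⁶}.
No further products give new elements, so |G| = 35.

Answer: 35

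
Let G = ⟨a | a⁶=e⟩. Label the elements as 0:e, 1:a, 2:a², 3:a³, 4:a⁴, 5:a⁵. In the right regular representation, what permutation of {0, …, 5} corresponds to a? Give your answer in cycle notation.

(0 1 2 3 4 5)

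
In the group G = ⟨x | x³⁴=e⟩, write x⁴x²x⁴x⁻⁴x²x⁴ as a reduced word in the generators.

Multiply left to right, reducing at each step:
  (x⁴) · x² = x⁶
  (x⁶) · x⁴ = x¹⁰
  (x¹⁰) · x⁻⁴ = x⁶
  (x⁶) · x² = x⁸
  (x⁸) · x⁴ = x¹²

Answer: x¹²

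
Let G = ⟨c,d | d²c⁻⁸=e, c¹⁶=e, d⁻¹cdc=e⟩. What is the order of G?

Enumerate words in the generators, reducing via the relations: the distinct elements are
  {c, d, e, cd, c², c³, c⁴, c⁵, c⁶, c⁷, c⁸, c⁹, c²d, c³d, c¹², c¹³, c¹¹, c¹⁰, c¹⁴, c¹⁵, c⁴d, c⁵d, c⁶d, c⁷d, d⁻¹, cd⁻¹, c²d⁻¹, c³d⁻¹, c⁴d⁻¹, c⁵d⁻¹, c⁶d⁻¹, c⁷d⁻¹}.
No further products give new elements, so |G| = 32.

Answer: 32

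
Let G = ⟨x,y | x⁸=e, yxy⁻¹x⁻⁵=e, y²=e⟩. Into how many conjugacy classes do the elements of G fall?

The conjugacy classes (representative and size) are:
  [e] (size 1), [x⁵] (size 2), [x²] (size 1), [x⁷] (size 2), [x⁴] (size 1), [x⁶] (size 1), [y] (size 2), [x⁵y] (size 2), [x²y] (size 2), [x³y] (size 2).
Class equation: 1 + 2 + 1 + 2 + 1 + 1 + 2 + 2 + 2 + 2 = 16 = |G|. So G has 10 conjugacy classes.

Answer: 10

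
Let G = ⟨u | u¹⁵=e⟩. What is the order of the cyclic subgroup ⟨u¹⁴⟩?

|⟨u¹⁴⟩| equals the order of u¹⁴. Compute successive powers until reaching e:
  (u¹⁴)¹ = u¹⁴, (u¹⁴)² = u¹³, (u¹⁴)³ = u¹², (u¹⁴)⁴ = u¹¹, (u¹⁴)⁵ = u¹⁰, (u¹⁴)⁶ = u⁹, (u¹⁴)⁷ = u⁸, (u¹⁴)⁸ = u⁷, (u¹⁴)⁹ = u⁶, (u¹⁴)¹⁰ = u⁵, (u¹⁴)¹¹ = u⁴, (u¹⁴)¹² = u³, (u¹⁴)¹³ = u², (u¹⁴)¹⁴ = u, (u¹⁴)¹⁵ = e.
The smallest positive k with (u¹⁴)ᵏ = e is 15, so |⟨u¹⁴⟩| = 15.

Answer: 15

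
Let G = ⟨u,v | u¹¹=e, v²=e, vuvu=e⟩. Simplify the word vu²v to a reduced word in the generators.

Multiply left to right, reducing at each step:
  v · u² = u⁹v
  (u⁹v) · v = u⁹

Answer: u⁹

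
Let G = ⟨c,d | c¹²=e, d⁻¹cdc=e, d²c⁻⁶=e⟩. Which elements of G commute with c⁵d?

⟨c⁵d⟩ ⊆ C_G(c⁵d) since powers of c⁵d commute with c⁵d; so |C_G(c⁵d)| ≥ |⟨c⁵d⟩| = 4.
By orbit–stabilizer, |C_G(c⁵d)| = |G| / |conj. class of c⁵d| = 24 / 6 = 4.
The 4 elements commuting with c⁵d are {e, c⁶, c⁵d, c⁵d⁻¹}.

Answer: {e, c⁶, c⁵d, c⁵d⁻¹}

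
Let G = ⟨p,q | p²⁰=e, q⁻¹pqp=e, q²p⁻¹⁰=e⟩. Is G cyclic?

Every cyclic group is abelian. But p·q = pq while q·p = p⁹q⁻¹, so p·q ≠ q·p and G is not abelian. Hence G is not cyclic.

Answer: No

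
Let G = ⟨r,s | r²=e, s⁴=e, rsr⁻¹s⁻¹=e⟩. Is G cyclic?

|G| = 8, but the maximum element order in G is 4 < 8. No single element generates all of G, so G is not cyclic.

Answer: No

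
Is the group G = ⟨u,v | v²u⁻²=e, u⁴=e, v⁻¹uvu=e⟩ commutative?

u·v = uv but v·u = uv⁻¹, so u·v ≠ v·u and G is not abelian.

Answer: No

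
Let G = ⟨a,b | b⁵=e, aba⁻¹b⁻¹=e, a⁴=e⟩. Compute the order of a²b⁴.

Compute successive powers until reaching e:
  (a²b⁴)¹ = a²b⁴, (a²b⁴)² = b³, (a²b⁴)³ = a²b², (a²b⁴)⁴ = b, (a²b⁴)⁵ = a², (a²b⁴)⁶ = b⁴, (a²b⁴)⁷ = a²b³, (a²b⁴)⁸ = b², (a²b⁴)⁹ = a²b, (a²b⁴)¹⁰ = e.
The smallest positive k with (a²b⁴)ᵏ = e is 10.

Answer: 10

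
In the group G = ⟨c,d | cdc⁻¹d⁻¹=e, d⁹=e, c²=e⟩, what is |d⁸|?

Compute successive powers until reaching e:
  (d⁸)¹ = d⁸, (d⁸)² = d⁷, (d⁸)³ = d⁶, (d⁸)⁴ = d⁵, (d⁸)⁵ = d⁴, (d⁸)⁶ = d³, (d⁸)⁷ = d², (d⁸)⁸ = d, (d⁸)⁹ = e.
The smallest positive k with (d⁸)ᵏ = e is 9.

Answer: 9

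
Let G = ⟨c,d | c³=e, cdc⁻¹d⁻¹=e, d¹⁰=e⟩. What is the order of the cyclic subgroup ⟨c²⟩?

|⟨c²⟩| equals the order of c². Compute successive powers until reaching e:
  (c²)¹ = c², (c²)² = c, (c²)³ = e.
The smallest positive k with (c²)ᵏ = e is 3, so |⟨c²⟩| = 3.

Answer: 3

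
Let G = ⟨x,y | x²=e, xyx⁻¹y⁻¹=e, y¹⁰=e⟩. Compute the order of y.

Compute successive powers until reaching e:
  y¹ = y, y² = y², y³ = y³, y⁴ = y⁴, y⁵ = y⁵, y⁶ = y⁶, y⁷ = y⁷, y⁸ = y⁸, y⁹ = y⁹, y¹⁰ = e.
The smallest positive k with yᵏ = e is 10.

Answer: 10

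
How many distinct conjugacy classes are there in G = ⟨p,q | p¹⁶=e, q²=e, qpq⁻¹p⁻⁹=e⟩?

The conjugacy classes (representative and size) are:
  [e] (size 1), [p⁹] (size 2), [p²] (size 1), [p³] (size 2), [p⁴] (size 1), [p¹³] (size 2), [p⁶] (size 1), [p¹⁵] (size 2), [p⁸] (size 1), [p¹⁰] (size 1), [p¹²] (size 1), [p¹⁴] (size 1), [q] (size 2), [pq] (size 2), [p²q] (size 2), [p¹¹q] (size 2), [p⁴q] (size 2), [p¹³q] (size 2), [p¹⁴q] (size 2), [p¹⁵q] (size 2).
Class equation: 1 + 2 + 1 + 2 + 1 + 2 + 1 + 2 + 1 + 1 + 1 + 1 + 2 + 2 + 2 + 2 + 2 + 2 + 2 + 2 = 32 = |G|. So G has 20 conjugacy classes.

Answer: 20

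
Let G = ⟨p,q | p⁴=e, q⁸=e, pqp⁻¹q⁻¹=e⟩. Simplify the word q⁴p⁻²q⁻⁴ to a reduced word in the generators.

Multiply left to right, reducing at each step:
  (q⁴) · p⁻² = p²q⁴
  (p²q⁴) · q⁻⁴ = p²

Answer: p²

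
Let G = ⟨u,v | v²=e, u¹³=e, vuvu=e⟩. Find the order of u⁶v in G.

Compute successive powers until reaching e:
  (u⁶v)¹ = u⁶v, (u⁶v)² = e.
The smallest positive k with (u⁶v)ᵏ = e is 2.

Answer: 2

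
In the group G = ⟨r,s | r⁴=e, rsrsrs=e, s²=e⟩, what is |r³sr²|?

Compute successive powers until reaching e:
  (r³sr²)¹ = r³sr², (r³sr²)² = r²sr, (r³sr²)³ = e.
The smallest positive k with (r³sr²)ᵏ = e is 3.

Answer: 3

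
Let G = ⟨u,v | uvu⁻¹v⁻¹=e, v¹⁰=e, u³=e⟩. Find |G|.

Enumerate words in the generators, reducing via the relations: the distinct elements are
  {e, u, v, uv, u², v², v³, v⁴, v⁵, v⁶, v⁷, v⁸, v⁹, uv², uv³, uv⁴, uv⁵, uv⁶, uv⁷, uv⁸, uv⁹, u²v, u²v², u²v³, u²v⁴, u²v⁵, u²v⁶, u²v⁷, u²v⁸, u²v⁹}.
No further products give new elements, so |G| = 30.

Answer: 30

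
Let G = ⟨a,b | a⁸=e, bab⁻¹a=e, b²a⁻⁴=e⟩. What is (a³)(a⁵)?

Compute (a³) · (a⁵) by multiplying left to right and reducing via the relations at each step:
  (a³) · a⁵ = e

Answer: e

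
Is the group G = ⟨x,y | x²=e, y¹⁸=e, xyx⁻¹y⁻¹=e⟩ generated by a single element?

|G| = 36, but the maximum element order in G is 18 < 36. No single element generates all of G, so G is not cyclic.

Answer: No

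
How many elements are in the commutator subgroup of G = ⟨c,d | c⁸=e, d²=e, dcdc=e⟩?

G' = [G, G] is generated by all commutators. The generator-pair commutators are: [c, d] = c².
The subgroup they normally generate is {e, c², c⁴, c⁶}, of order 4.
Check: |G/G'| = 16/4 = 4 is the order of the abelianisation.

Answer: 4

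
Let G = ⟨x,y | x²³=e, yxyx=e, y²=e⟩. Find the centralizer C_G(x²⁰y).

⟨x²⁰y⟩ ⊆ C_G(x²⁰y) since powers of x²⁰y commute with x²⁰y; so |C_G(x²⁰y)| ≥ |⟨x²⁰y⟩| = 2.
By orbit–stabilizer, |C_G(x²⁰y)| = |G| / |conj. class of x²⁰y| = 46 / 23 = 2.
The 2 elements commuting with x²⁰y are {e, x²⁰y}.

Answer: {e, x²⁰y}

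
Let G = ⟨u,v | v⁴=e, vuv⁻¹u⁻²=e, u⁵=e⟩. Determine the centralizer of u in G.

⟨u⟩ ⊆ C_G(u) since powers of u commute with u; so |C_G(u)| ≥ |⟨u⟩| = 5.
By orbit–stabilizer, |C_G(u)| = |G| / |conj. class of u| = 20 / 4 = 5.
The 5 elements commuting with u are {e, u, u², u³, u⁴}.

Answer: {e, u, u², u³, u⁴}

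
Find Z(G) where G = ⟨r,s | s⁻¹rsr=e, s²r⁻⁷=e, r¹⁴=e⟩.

An element z ∈ Z(G) iff z commutes with every generator.
For example r⁷ is central: (r⁷)·r = r⁸ = r·(r⁷); (r⁷)·s = s⁻¹ = s·(r⁷).
Whereas r ∉ Z(G) since r·s = rs ≠ r⁶s⁻¹ = s·r.
Checking each of the 28 elements this way gives Z(G) = {e, r⁷}, of order 2.

Answer: {e, r⁷}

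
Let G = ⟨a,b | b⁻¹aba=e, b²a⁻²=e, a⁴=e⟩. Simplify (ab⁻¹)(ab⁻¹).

Compute (ab⁻¹) · (ab⁻¹) by multiplying left to right and reducing via the relations at each step:
  (ab⁻¹) · a = b⁻¹
  (b⁻¹) · b⁻¹ = a²

Answer: a²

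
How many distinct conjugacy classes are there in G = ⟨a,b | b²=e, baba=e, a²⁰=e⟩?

The conjugacy classes (representative and size) are:
  [e] (size 1), [a] (size 2), [a¹⁸] (size 2), [a³] (size 2), [a⁴] (size 2), [a¹⁵] (size 2), [a¹⁴] (size 2), [a⁷] (size 2), [a¹²] (size 2), [a¹¹] (size 2), [a¹⁰] (size 1), [a¹⁸b] (size 10), [a⁵b] (size 10).
Class equation: 1 + 2 + 2 + 2 + 2 + 2 + 2 + 2 + 2 + 2 + 1 + 10 + 10 = 40 = |G|. So G has 13 conjugacy classes.

Answer: 13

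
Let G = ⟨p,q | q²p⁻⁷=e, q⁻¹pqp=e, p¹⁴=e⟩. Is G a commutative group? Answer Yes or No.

p·q = pq but q·p = p⁶q⁻¹, so p·q ≠ q·p and G is not abelian.

Answer: No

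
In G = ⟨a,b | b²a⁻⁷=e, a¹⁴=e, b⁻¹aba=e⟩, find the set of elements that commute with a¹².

⟨a¹²⟩ ⊆ C_G(a¹²) since powers of a¹² commute with a¹²; so |C_G(a¹²)| ≥ |⟨a¹²⟩| = 7.
By orbit–stabilizer, |C_G(a¹²)| = |G| / |conj. class of a¹²| = 28 / 2 = 14.
The 14 elements commuting with a¹² are {e, a, a², a³, a⁴, a⁵, a⁶, a⁷, a⁸, a⁹, a¹⁰, a¹¹, a¹², a¹³}.

Answer: {e, a, a², a³, a⁴, a⁵, a⁶, a⁷, a⁸, a⁹, a¹⁰, a¹¹, a¹², a¹³}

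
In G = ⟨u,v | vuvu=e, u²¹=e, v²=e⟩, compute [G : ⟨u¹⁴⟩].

First find ord(u¹⁴) by computing successive powers:
  (u¹⁴)¹ = u¹⁴, (u¹⁴)² = u⁷, (u¹⁴)³ = e.
So |⟨u¹⁴⟩| = ord(u¹⁴) = 3. With |G| = 42, by Lagrange [G : ⟨u¹⁴⟩] = 42/3 = 14.

Answer: 14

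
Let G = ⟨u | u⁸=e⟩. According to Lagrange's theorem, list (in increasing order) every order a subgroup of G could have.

|G| = 8 = 2³. By Lagrange's theorem the order of any subgroup divides 8; the divisors of 8 are 1, 2, 4, 8.

Answer: 1, 2, 4, 8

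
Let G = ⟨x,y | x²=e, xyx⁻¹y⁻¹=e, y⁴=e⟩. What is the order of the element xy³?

Compute successive powers until reaching e:
  (xy³)¹ = xy³, (xy³)² = y², (xy³)³ = xy, (xy³)⁴ = e.
The smallest positive k with (xy³)ᵏ = e is 4.

Answer: 4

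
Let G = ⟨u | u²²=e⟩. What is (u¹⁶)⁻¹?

The order of (u¹⁶) is 11 (smallest k with (u¹⁶)ᵏ = e), so (u¹⁶)⁻¹ = (u¹⁶)¹⁰ = u⁶.
Check: (u¹⁶) · (u⁶) → (u¹⁶) · u⁶ = e, giving e as required.

Answer: u⁶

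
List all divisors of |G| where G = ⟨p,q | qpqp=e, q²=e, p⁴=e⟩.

|G| = 8 = 2³. By Lagrange's theorem the order of any subgroup divides 8; the divisors of 8 are 1, 2, 4, 8.

Answer: 1, 2, 4, 8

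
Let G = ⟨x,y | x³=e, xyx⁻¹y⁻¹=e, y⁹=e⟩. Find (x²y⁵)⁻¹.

The order of (x²y⁵) is 9 (smallest k with (x²y⁵)ᵏ = e), so (x²y⁵)⁻¹ = (x²y⁵)⁸ = xy⁴.
Check: (x²y⁵) · (xy⁴) → (x²y⁵) · x = y⁵;   (y⁵) · y⁴ = e, giving e as required.

Answer: xy⁴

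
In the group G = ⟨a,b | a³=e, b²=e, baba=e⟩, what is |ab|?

Compute successive powers until reaching e:
  (ab)¹ = ab, (ab)² = e.
The smallest positive k with (ab)ᵏ = e is 2.

Answer: 2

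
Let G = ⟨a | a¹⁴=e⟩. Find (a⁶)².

Compute successive powers of (a⁶), reducing at each step:
  (a⁶)²: (a⁶) · a⁶ = a¹²

Answer: a¹²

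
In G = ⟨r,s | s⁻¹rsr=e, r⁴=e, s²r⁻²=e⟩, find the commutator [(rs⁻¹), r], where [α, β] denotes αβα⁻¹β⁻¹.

[(rs⁻¹), r] = (rs⁻¹)·r·(rs⁻¹)⁻¹·r⁻¹.
  (rs⁻¹) · r = s⁻¹
  (s⁻¹) · (rs) = r³
  (r³) · (r³) = r²

Answer: r²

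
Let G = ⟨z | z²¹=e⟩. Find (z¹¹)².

Compute successive powers of (z¹¹), reducing at each step:
  (z¹¹)²: (z¹¹) · z¹¹ = z

Answer: z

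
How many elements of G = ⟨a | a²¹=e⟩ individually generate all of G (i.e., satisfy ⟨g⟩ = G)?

G is cyclic of order 21. An element generates G iff its order is 21, and a cyclic group of order 21 has exactly φ(21) = 12 such elements.

Answer: 12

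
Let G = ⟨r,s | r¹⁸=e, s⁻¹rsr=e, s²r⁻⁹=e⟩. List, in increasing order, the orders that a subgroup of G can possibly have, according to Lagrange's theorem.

|G| = 36 = 2² · 3². By Lagrange's theorem the order of any subgroup divides 36; the divisors of 36 are 1, 2, 3, 4, 6, 9, 12, 18, 36.

Answer: 1, 2, 3, 4, 6, 9, 12, 18, 36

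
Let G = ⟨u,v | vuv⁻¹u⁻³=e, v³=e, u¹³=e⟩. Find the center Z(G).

An element z ∈ Z(G) iff z commutes with every generator.
For example e is central: e·u = u = u·e; e·v = v = v·e.
Whereas u ∉ Z(G) since u·v = uv ≠ u³v = v·u.
Checking each of the 39 elements this way gives Z(G) = {e}, of order 1.

Answer: {e}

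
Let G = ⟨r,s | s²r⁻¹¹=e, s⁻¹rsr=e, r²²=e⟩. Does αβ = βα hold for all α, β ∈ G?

r·s = rs but s·r = r¹⁰s⁻¹, so r·s ≠ s·r and G is not abelian.

Answer: No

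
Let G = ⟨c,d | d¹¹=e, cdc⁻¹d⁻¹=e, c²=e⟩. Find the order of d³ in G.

Compute successive powers until reaching e:
  (d³)¹ = d³, (d³)² = d⁶, (d³)³ = d⁹, (d³)⁴ = d, (d³)⁵ = d⁴, (d³)⁶ = d⁷, (d³)⁷ = d¹⁰, (d³)⁸ = d², (d³)⁹ = d⁵, (d³)¹⁰ = d⁸, (d³)¹¹ = e.
The smallest positive k with (d³)ᵏ = e is 11.

Answer: 11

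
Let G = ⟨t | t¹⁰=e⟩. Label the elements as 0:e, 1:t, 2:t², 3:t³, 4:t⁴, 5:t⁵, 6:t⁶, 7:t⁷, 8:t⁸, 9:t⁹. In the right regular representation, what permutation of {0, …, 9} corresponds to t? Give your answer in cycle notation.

(0 1 2 3 4 5 6 7 8 9)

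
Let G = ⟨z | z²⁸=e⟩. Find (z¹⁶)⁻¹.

The order of (z¹⁶) is 7 (smallest k with (z¹⁶)ᵏ = e), so (z¹⁶)⁻¹ = (z¹⁶)⁶ = z¹².
Check: (z¹⁶) · (z¹²) → (z¹⁶) · z¹² = e, giving e as required.

Answer: z¹²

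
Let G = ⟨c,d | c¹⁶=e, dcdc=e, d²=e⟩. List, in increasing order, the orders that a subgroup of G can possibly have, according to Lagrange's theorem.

|G| = 32 = 2⁵. By Lagrange's theorem the order of any subgroup divides 32; the divisors of 32 are 1, 2, 4, 8, 16, 32.

Answer: 1, 2, 4, 8, 16, 32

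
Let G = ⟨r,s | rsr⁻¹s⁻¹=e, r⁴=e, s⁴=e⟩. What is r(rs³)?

Compute r · (rs³) by multiplying left to right and reducing via the relations at each step:
  r · r = r²
  (r²) · s³ = r²s³

Answer: r²s³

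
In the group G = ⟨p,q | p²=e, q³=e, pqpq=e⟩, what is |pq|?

Compute successive powers until reaching e:
  (pq)¹ = pq, (pq)² = e.
The smallest positive k with (pq)ᵏ = e is 2.

Answer: 2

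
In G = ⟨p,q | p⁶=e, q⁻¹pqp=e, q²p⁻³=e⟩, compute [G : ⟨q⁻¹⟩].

First find ord(q⁻¹) by computing successive powers:
  (q⁻¹)¹ = q⁻¹, (q⁻¹)² = p³, (q⁻¹)³ = q, (q⁻¹)⁴ = e.
So |⟨q⁻¹⟩| = ord(q⁻¹) = 4. With |G| = 12, by Lagrange [G : ⟨q⁻¹⟩] = 12/4 = 3.

Answer: 3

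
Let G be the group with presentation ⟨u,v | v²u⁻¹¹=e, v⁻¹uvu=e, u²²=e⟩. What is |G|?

Enumerate words in the generators, reducing via the relations: the distinct elements are
  {e, u, v, uv, u², u³, u⁴, u⁵, u⁶, u⁷, u⁸, u⁹, u²v, u²¹, u²⁰, u³v, u¹², u¹³, u¹¹, u¹⁰, u¹⁴, u¹⁵, u¹⁶, u¹⁷, u¹⁸, u¹⁹, u⁴v, u⁵v, u⁶v, u⁷v, u⁸v, u⁹v, v⁻¹, uv⁻¹, u¹⁰v, u²v⁻¹, u³v⁻¹, u⁴v⁻¹, u⁵v⁻¹, u⁶v⁻¹, u⁷v⁻¹, u⁸v⁻¹, u⁹v⁻¹, u¹⁰v⁻¹}.
No further products give new elements, so |G| = 44.

Answer: 44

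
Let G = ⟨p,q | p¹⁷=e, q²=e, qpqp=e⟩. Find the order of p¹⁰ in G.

Compute successive powers until reaching e:
  (p¹⁰)¹ = p¹⁰, (p¹⁰)² = p³, (p¹⁰)³ = p¹³, (p¹⁰)⁴ = p⁶, (p¹⁰)⁵ = p¹⁶, (p¹⁰)⁶ = p⁹, (p¹⁰)⁷ = p², (p¹⁰)⁸ = p¹², (p¹⁰)⁹ = p⁵, (p¹⁰)¹⁰ = p¹⁵, (p¹⁰)¹¹ = p⁸, (p¹⁰)¹² = p, (p¹⁰)¹³ = p¹¹, (p¹⁰)¹⁴ = p⁴, (p¹⁰)¹⁵ = p¹⁴, (p¹⁰)¹⁶ = p⁷, (p¹⁰)¹⁷ = e.
The smallest positive k with (p¹⁰)ᵏ = e is 17.

Answer: 17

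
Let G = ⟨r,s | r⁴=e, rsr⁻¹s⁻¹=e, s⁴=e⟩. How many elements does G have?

Enumerate words in the generators, reducing via the relations: the distinct elements are
  {e, r, s, rs, r², r³, s², s³, rs², rs³, r²s, r³s, r²s², r²s³, r³s², r³s³}.
No further products give new elements, so |G| = 16.

Answer: 16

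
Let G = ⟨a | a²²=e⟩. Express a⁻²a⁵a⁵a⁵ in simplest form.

Multiply left to right, reducing at each step:
  (a²⁰) · a⁵ = a³
  (a³) · a⁵ = a⁸
  (a⁸) · a⁵ = a¹³

Answer: a¹³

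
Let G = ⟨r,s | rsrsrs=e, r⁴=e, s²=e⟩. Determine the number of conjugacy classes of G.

The conjugacy classes (representative and size) are:
  [e] (size 1), [r³] (size 6), [r²sr²s] (size 3), [rsr³] (size 6), [sr³] (size 8).
Class equation: 1 + 6 + 3 + 6 + 8 = 24 = |G|. So G has 5 conjugacy classes.

Answer: 5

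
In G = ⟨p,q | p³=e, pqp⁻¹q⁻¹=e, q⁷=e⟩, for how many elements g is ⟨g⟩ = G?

G is cyclic of order 21. An element generates G iff its order is 21, and a cyclic group of order 21 has exactly φ(21) = 12 such elements.

Answer: 12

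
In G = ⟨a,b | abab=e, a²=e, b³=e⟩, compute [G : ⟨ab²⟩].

First find ord(ab²) by computing successive powers:
  (ab²)¹ = ab², (ab²)² = e.
So |⟨ab²⟩| = ord(ab²) = 2. With |G| = 6, by Lagrange [G : ⟨ab²⟩] = 6/2 = 3.

Answer: 3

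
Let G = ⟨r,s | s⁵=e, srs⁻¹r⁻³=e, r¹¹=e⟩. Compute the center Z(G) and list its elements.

An element z ∈ Z(G) iff z commutes with every generator.
For example e is central: e·r = r = r·e; e·s = s = s·e.
Whereas r ∉ Z(G) since r·s = rs ≠ r³s = s·r.
Checking each of the 55 elements this way gives Z(G) = {e}, of order 1.

Answer: {e}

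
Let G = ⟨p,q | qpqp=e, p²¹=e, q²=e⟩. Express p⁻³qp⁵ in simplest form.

Multiply left to right, reducing at each step:
  (p¹⁸) · q = p¹⁸q
  (p¹⁸q) · p⁵ = p¹³q

Answer: p¹³q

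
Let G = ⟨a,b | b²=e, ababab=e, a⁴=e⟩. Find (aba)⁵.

Compute successive powers of (aba), reducing at each step:
  (aba)²: (aba) · a = aba²;   (aba²) · b = aba²b;   (aba²b) · a = ba²b
  (aba)³: (ba²b) · a = a³ba²b;   (a³ba²b) · b = a³ba²;   (a³ba²) · a = a³ba³
  (aba)⁴: (a³ba³) · a = a³b;   (a³b) · b = a³;   (a³) · a = e
  (aba)⁵: e · a = a;   a · b = ab;   (ab) · a = aba

Answer: aba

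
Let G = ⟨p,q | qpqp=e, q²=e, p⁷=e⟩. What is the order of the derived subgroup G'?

G' = [G, G] is generated by all commutators. The generator-pair commutators are: [p, q] = p².
The subgroup they normally generate is {e, p, p², p³, p⁴, p⁵, p⁶}, of order 7.
Check: |G/G'| = 14/7 = 2 is the order of the abelianisation.

Answer: 7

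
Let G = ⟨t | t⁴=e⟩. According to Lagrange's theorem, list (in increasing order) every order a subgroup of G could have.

|G| = 4 = 2². By Lagrange's theorem the order of any subgroup divides 4; the divisors of 4 are 1, 2, 4.

Answer: 1, 2, 4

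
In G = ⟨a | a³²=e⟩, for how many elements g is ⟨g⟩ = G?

G is cyclic of order 32. An element generates G iff its order is 32, and a cyclic group of order 32 has exactly φ(32) = 16 such elements.

Answer: 16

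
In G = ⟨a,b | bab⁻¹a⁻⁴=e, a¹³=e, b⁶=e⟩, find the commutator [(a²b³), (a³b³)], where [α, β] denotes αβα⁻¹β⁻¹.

[(a²b³), (a³b³)] = (a²b³)·(a³b³)·(a²b³)⁻¹·(a³b³)⁻¹.
  (a²b³) · (a³b³) = a¹²
  (a¹²) · (a²b³) = ab³
  (ab³) · (a³b³) = a¹¹

Answer: a¹¹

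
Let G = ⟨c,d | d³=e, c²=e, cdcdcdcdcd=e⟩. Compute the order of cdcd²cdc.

Compute successive powers until reaching e:
  (cdcd²cdc)¹ = cdcd²cdc, (cdcd²cdc)² = cd²cd²c, (cdcd²cdc)³ = cdcdc, (cdcd²cdc)⁴ = cd²cdcd²c, (cdcd²cdc)⁵ = e.
The smallest positive k with (cdcd²cdc)ᵏ = e is 5.

Answer: 5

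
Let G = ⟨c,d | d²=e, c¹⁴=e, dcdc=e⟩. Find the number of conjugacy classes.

The conjugacy classes (representative and size) are:
  [e] (size 1), [c¹³] (size 2), [c²] (size 2), [c³] (size 2), [c¹⁰] (size 2), [c⁵] (size 2), [c⁸] (size 2), [c⁷] (size 1), [c⁶d] (size 7), [c⁹d] (size 7).
Class equation: 1 + 2 + 2 + 2 + 2 + 2 + 2 + 1 + 7 + 7 = 28 = |G|. So G has 10 conjugacy classes.

Answer: 10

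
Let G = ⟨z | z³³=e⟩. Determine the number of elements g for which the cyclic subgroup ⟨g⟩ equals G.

G is cyclic of order 33. An element generates G iff its order is 33, and a cyclic group of order 33 has exactly φ(33) = 20 such elements.

Answer: 20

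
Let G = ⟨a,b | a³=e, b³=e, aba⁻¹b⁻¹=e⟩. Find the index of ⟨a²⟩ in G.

First find ord(a²) by computing successive powers:
  (a²)¹ = a², (a²)² = a, (a²)³ = e.
So |⟨a²⟩| = ord(a²) = 3. With |G| = 9, by Lagrange [G : ⟨a²⟩] = 9/3 = 3.

Answer: 3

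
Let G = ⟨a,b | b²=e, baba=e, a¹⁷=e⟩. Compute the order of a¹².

Compute successive powers until reaching e:
  (a¹²)¹ = a¹², (a¹²)² = a⁷, (a¹²)³ = a², (a¹²)⁴ = a¹⁴, (a¹²)⁵ = a⁹, (a¹²)⁶ = a⁴, (a¹²)⁷ = a¹⁶, (a¹²)⁸ = a¹¹, (a¹²)⁹ = a⁶, (a¹²)¹⁰ = a, (a¹²)¹¹ = a¹³, (a¹²)¹² = a⁸, (a¹²)¹³ = a³, (a¹²)¹⁴ = a¹⁵, (a¹²)¹⁵ = a¹⁰, (a¹²)¹⁶ = a⁵, (a¹²)¹⁷ = e.
The smallest positive k with (a¹²)ᵏ = e is 17.

Answer: 17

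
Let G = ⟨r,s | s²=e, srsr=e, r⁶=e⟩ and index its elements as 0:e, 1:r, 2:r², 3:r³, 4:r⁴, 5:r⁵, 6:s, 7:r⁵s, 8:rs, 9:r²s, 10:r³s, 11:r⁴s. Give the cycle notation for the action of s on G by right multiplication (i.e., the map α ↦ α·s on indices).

(0 6)(1 8)(2 9)(3 10)(4 11)(5 7)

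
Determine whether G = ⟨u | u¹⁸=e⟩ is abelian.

G has a single generator, so G is cyclic and hence abelian.

Answer: Yes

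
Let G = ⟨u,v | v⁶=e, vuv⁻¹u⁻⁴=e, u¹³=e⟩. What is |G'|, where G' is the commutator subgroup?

G' = [G, G] is generated by all commutators. The generator-pair commutators are: [u, v] = u¹⁰.
The subgroup they normally generate is {e, u, u², u³, u⁴, u⁵, u⁶, u⁷, u⁸, u⁹, u¹⁰, u¹¹, u¹²}, of order 13.
Check: |G/G'| = 78/13 = 6 is the order of the abelianisation.

Answer: 13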